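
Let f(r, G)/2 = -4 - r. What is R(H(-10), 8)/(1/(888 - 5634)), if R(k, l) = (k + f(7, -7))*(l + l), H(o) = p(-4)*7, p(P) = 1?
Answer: 1139040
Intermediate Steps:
f(r, G) = -8 - 2*r (f(r, G) = 2*(-4 - r) = -8 - 2*r)
H(o) = 7 (H(o) = 1*7 = 7)
R(k, l) = 2*l*(-22 + k) (R(k, l) = (k + (-8 - 2*7))*(l + l) = (k + (-8 - 14))*(2*l) = (k - 22)*(2*l) = (-22 + k)*(2*l) = 2*l*(-22 + k))
R(H(-10), 8)/(1/(888 - 5634)) = (2*8*(-22 + 7))/(1/(888 - 5634)) = (2*8*(-15))/(1/(-4746)) = -240/(-1/4746) = -240*(-4746) = 1139040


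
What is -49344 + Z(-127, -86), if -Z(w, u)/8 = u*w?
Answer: -136720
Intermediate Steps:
Z(w, u) = -8*u*w
-49344 + Z(-127, -86) = -49344 - 8*(-86)*(-127) = -49344 - 87376 = -136720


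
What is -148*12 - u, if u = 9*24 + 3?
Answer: -1995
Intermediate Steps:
u = 219 (u = 216 + 3 = 219)
-148*12 - u = -148*12 - 1*219 = -1776 - 219 = -1995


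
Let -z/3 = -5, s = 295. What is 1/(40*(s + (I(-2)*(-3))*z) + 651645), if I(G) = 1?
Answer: 1/661645 ≈ 1.5114e-6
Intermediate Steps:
z = 15 (z = -3*(-5) = 15)
1/(40*(s + (I(-2)*(-3))*z) + 651645) = 1/(40*(295 + (1*(-3))*15) + 651645) = 1/(40*(295 - 3*15) + 651645) = 1/(40*(295 - 45) + 651645) = 1/(40*250 + 651645) = 1/(10000 + 651645) = 1/661645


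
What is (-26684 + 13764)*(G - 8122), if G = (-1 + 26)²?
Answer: 96861240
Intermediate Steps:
G = 625 (G = 25² = 625)
(-26684 + 13764)*(G - 8122) = (-26684 + 13764)*(625 - 8122) = -12920*(-7497) = 96861240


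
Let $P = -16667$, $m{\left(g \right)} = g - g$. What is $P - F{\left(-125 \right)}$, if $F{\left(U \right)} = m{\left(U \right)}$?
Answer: $-16667$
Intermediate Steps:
$m{\left(g \right)} = 0$
$F{\left(U \right)} = 0$
$P - F{\left(-125 \right)} = -16667 - 0 = -16667 + 0 = -16667$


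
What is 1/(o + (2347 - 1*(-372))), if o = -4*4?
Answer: 1/2703 ≈ 0.00036996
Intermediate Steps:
o = -16
1/(o + (2347 - 1*(-372))) = 1/(-16 + (2347 - 1*(-372))) = 1/(-16 + (2347 + 372)) = 1/(-16 + 2719) = 1/2703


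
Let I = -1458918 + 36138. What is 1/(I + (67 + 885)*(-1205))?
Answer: -1/2569940 ≈ -3.8911e-7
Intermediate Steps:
I = -1422780
1/(I + (67 + 885)*(-1205)) = 1/(-1422780 + (67 + 885)*(-1205)) = 1/(-1422780 + 952*(-1205)) = 1/(-1422780 - 1147160) = 1/(-2569940) = -1/2569940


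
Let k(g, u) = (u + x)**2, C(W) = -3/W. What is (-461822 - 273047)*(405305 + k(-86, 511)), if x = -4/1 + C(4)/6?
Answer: -31145618461605/64 ≈ -4.8665e+11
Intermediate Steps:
x = -33/8 (x = -4/1 - 3/4/6 = -4*1 - 3*1/4*(1/6) = -4 - 3/4*1/6 = -4 - 1/8 = -33/8 ≈ -4.1250)
k(g, u) = (-33/8 + u)**2 (k(g, u) = (u - 33/8)**2 = (-33/8 + u)**2)
(-461822 - 273047)*(405305 + k(-86, 511)) = (-461822 - 273047)*(405305 + (-33 + 8*511)**2/64) = -734869*(405305 + (-33 + 4088)**2/64) = -734869*(405305 + (1/64)*4055**2) = -734869*(405305 + (1/64)*16443025) = -734869*(405305 + 16443025/64) = -734869*42382545/64 = -31145618461605/64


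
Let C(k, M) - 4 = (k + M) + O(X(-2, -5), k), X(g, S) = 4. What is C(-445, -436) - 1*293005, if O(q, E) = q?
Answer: -293878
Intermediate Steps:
C(k, M) = 8 + M + k (C(k, M) = 4 + ((k + M) + 4) = 4 + ((M + k) + 4) = 4 + (4 + M + k) = 8 + M + k)
C(-445, -436) - 1*293005 = (8 - 436 - 445) - 1*293005 = -873 - 293005 = -293878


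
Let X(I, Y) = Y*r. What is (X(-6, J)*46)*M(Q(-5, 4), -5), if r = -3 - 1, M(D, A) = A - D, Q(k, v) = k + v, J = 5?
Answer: 3680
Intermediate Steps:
r = -4
X(I, Y) = -4*Y (X(I, Y) = Y*(-4) = -4*Y)
(X(-6, J)*46)*M(Q(-5, 4), -5) = (-4*5*46)*(-5 - (-5 + 4)) = (-20*46)*(-5 - 1*(-1)) = -920*(-5 + 1) = -920*(-4) = 3680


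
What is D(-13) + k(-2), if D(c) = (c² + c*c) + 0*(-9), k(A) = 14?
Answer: 352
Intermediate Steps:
D(c) = 2*c² (D(c) = (c² + c²) + 0 = 2*c² + 0 = 2*c²)
D(-13) + k(-2) = 2*(-13)² + 14 = 2*169 + 14 = 338 + 14 = 352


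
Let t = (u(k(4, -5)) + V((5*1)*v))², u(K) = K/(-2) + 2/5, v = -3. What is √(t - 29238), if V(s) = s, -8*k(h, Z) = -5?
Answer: I*√185699951/80 ≈ 170.34*I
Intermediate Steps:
k(h, Z) = 5/8 (k(h, Z) = -⅛*(-5) = 5/8)
u(K) = ⅖ - K/2 (u(K) = K*(-½) + 2*(⅕) = -K/2 + ⅖ = ⅖ - K/2)
t = 1423249/6400 (t = ((⅖ - ½*5/8) + (5*1)*(-3))² = ((⅖ - 5/16) + 5*(-3))² = (7/80 - 15)² = (-1193/80)² = 1423249/6400 ≈ 222.38)
√(t - 29238) = √(1423249/6400 - 29238) = √(-185699951/6400) = I*√185699951/80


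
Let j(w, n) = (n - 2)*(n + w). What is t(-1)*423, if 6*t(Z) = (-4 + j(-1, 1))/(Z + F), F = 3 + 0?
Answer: -141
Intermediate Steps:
j(w, n) = (-2 + n)*(n + w)
F = 3
t(Z) = -2/(3*(3 + Z)) (t(Z) = ((-4 + (1² - 2*1 - 2*(-1) + 1*(-1)))/(Z + 3))/6 = ((-4 + (1 - 2 + 2 - 1))/(3 + Z))/6 = ((-4 + 0)/(3 + Z))/6 = (-4/(3 + Z))/6 = -2/(3*(3 + Z)))
t(-1)*423 = -2/(9 + 3*(-1))*423 = -2/(9 - 3)*423 = -2/6*423 = -2*⅙*423 = -⅓*423 = -141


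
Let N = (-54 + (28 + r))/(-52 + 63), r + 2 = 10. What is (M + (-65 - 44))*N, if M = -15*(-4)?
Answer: 882/11 ≈ 80.182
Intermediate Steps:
r = 8 (r = -2 + 10 = 8)
N = -18/11 (N = (-54 + (28 + 8))/(-52 + 63) = (-54 + 36)/11 = -18*1/11 = -18/11 ≈ -1.6364)
M = 60
(M + (-65 - 44))*N = (60 + (-65 - 44))*(-18/11) = (60 - 109)*(-18/11) = -49*(-18/11) = 882/11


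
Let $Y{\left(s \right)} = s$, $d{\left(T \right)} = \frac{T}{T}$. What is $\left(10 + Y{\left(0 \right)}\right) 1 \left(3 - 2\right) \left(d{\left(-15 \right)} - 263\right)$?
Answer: $-2620$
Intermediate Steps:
$d{\left(T \right)} = 1$
$\left(10 + Y{\left(0 \right)}\right) 1 \left(3 - 2\right) \left(d{\left(-15 \right)} - 263\right) = \left(10 + 0\right) 1 \left(3 - 2\right) \left(1 - 263\right) = 10 \cdot 1 \cdot 1 \left(-262\right) = 10 \cdot 1 \left(-262\right) = 10 \left(-262\right) = -2620$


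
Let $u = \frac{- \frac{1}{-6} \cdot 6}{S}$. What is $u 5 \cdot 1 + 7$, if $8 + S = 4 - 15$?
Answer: $\frac{128}{19} \approx 6.7368$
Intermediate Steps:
$S = -19$ ($S = -8 + \left(4 - 15\right) = -8 - 11 = -19$)
$u = - \frac{1}{19}$ ($u = \frac{- \frac{1}{-6} \cdot 6}{-19} = \left(-1\right) \left(- \frac{1}{6}\right) 6 \left(- \frac{1}{19}\right) = \frac{1}{6} \cdot 6 \left(- \frac{1}{19}\right) = 1 \left(- \frac{1}{19}\right) = - \frac{1}{19} \approx -0.052632$)
$u 5 \cdot 1 + 7 = - \frac{5 \cdot 1}{19} + 7 = \left(- \frac{1}{19}\right) 5 + 7 = - \frac{5}{19} + 7 = \frac{128}{19}$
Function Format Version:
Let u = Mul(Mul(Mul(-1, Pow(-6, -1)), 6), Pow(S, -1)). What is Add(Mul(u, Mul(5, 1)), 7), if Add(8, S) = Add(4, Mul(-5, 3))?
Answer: Rational(128, 19) ≈ 6.7368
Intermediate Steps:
S = -19 (S = Add(-8, Add(4, Mul(-5, 3))) = Add(-8, Add(4, -15)) = Add(-8, -11) = -19)
u = Rational(-1, 19) (u = Mul(Mul(Mul(-1, Pow(-6, -1)), 6), Pow(-19, -1)) = Mul(Mul(Mul(-1, Rational(-1, 6)), 6), Rational(-1, 19)) = Mul(Mul(Rational(1, 6), 6), Rational(-1, 19)) = Mul(1, Rational(-1, 19)) = Rational(-1, 19) ≈ -0.052632)
Add(Mul(u, Mul(5, 1)), 7) = Add(Mul(Rational(-1, 19), Mul(5, 1)), 7) = Add(Mul(Rational(-1, 19), 5), 7) = Add(Rational(-5, 19), 7) = Rational(128, 19)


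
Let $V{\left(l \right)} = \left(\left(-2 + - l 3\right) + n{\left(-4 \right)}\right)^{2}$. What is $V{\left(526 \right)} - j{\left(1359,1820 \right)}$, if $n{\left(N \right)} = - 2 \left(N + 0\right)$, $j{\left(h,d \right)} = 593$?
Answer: $2470591$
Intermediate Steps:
$n{\left(N \right)} = - 2 N$
$V{\left(l \right)} = \left(6 - 3 l\right)^{2}$ ($V{\left(l \right)} = \left(\left(-2 + - l 3\right) - -8\right)^{2} = \left(\left(-2 - 3 l\right) + 8\right)^{2} = \left(6 - 3 l\right)^{2}$)
$V{\left(526 \right)} - j{\left(1359,1820 \right)} = 9 \left(-2 + 526\right)^{2} - 593 = 9 \cdot 524^{2} - 593 = 9 \cdot 274576 - 593 = 2471184 - 593 = 2470591$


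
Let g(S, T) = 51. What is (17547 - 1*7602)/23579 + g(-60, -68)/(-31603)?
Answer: 1083354/2578433 ≈ 0.42016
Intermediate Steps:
(17547 - 1*7602)/23579 + g(-60, -68)/(-31603) = (17547 - 1*7602)/23579 + 51/(-31603) = (17547 - 7602)*(1/23579) + 51*(-1/31603) = 9945*(1/23579) - 3/1859 = 585/1387 - 3/1859 = 1083354/2578433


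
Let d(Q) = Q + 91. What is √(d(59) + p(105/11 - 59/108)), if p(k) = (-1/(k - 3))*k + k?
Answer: 7*√6400676261991/1411146 ≈ 12.550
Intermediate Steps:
d(Q) = 91 + Q
p(k) = k - k/(-3 + k) (p(k) = (-1/(-3 + k))*k + k = -k/(-3 + k) + k = k - k/(-3 + k))
√(d(59) + p(105/11 - 59/108)) = √((91 + 59) + (105/11 - 59/108)*(-4 + (105/11 - 59/108))/(-3 + (105/11 - 59/108))) = √(150 + (105*(1/11) - 59*1/108)*(-4 + (105*(1/11) - 59*1/108))/(-3 + (105*(1/11) - 59*1/108))) = √(150 + (105/11 - 59/108)*(-4 + (105/11 - 59/108))/(-3 + (105/11 - 59/108))) = √(150 + 10691*(-4 + 10691/1188)/(1188*(-3 + 10691/1188))) = √(150 + (10691/1188)*(5939/1188)/(7127/1188)) = √(150 + (10691/1188)*(1188/7127)*(5939/1188)) = √(150 + 63493849/8466876) = √(1333525249/8466876) = 7*√6400676261991/1411146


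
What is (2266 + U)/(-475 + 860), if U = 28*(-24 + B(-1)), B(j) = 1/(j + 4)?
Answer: 962/231 ≈ 4.1645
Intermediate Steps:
B(j) = 1/(4 + j)
U = -1988/3 (U = 28*(-24 + 1/(4 - 1)) = 28*(-24 + 1/3) = 28*(-24 + ⅓) = 28*(-71/3) = -1988/3 ≈ -662.67)
(2266 + U)/(-475 + 860) = (2266 - 1988/3)/(-475 + 860) = (4810/3)/385 = (4810/3)*(1/385) = 962/231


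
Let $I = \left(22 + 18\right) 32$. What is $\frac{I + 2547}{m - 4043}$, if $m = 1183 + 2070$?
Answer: $- \frac{3827}{790} \approx -4.8443$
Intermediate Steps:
$I = 1280$ ($I = 40 \cdot 32 = 1280$)
$m = 3253$
$\frac{I + 2547}{m - 4043} = \frac{1280 + 2547}{3253 - 4043} = \frac{3827}{-790} = 3827 \left(- \frac{1}{790}\right) = - \frac{3827}{790}$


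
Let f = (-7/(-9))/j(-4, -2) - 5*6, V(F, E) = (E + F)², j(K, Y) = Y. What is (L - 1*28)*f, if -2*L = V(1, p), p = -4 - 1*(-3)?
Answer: 7658/9 ≈ 850.89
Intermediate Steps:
p = -1 (p = -4 + 3 = -1)
L = 0 (L = -(-1 + 1)²/2 = -½*0² = -½*0 = 0)
f = -547/18 (f = -7/(-9)/(-2) - 5*6 = -7*(-⅑)*(-½) - 30 = (7/9)*(-½) - 30 = -7/18 - 30 = -547/18 ≈ -30.389)
(L - 1*28)*f = (0 - 1*28)*(-547/18) = (0 - 28)*(-547/18) = -28*(-547/18) = 7658/9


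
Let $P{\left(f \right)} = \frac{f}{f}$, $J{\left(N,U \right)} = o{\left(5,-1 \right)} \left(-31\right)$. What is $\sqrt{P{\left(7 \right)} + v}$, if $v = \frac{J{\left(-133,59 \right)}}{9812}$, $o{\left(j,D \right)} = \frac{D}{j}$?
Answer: $\frac{\sqrt{602101115}}{24530} \approx 1.0003$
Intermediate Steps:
$J{\left(N,U \right)} = \frac{31}{5}$ ($J{\left(N,U \right)} = - \frac{1}{5} \left(-31\right) = \left(-1\right) \frac{1}{5} \left(-31\right) = \left(- \frac{1}{5}\right) \left(-31\right) = \frac{31}{5}$)
$P{\left(f \right)} = 1$
$v = \frac{31}{49060}$ ($v = \frac{31}{5 \cdot 9812} = \frac{31}{5} \cdot \frac{1}{9812} = \frac{31}{49060} \approx 0.00063188$)
$\sqrt{P{\left(7 \right)} + v} = \sqrt{1 + \frac{31}{49060}} = \sqrt{\frac{49091}{49060}} = \frac{\sqrt{602101115}}{24530}$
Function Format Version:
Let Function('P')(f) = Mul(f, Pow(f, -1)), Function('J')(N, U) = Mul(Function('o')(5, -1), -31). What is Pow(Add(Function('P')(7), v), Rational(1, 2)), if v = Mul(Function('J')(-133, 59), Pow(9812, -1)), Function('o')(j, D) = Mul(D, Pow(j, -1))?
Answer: Mul(Rational(1, 24530), Pow(602101115, Rational(1, 2))) ≈ 1.0003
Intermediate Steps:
Function('J')(N, U) = Rational(31, 5) (Function('J')(N, U) = Mul(Mul(-1, Pow(5, -1)), -31) = Mul(Mul(-1, Rational(1, 5)), -31) = Mul(Rational(-1, 5), -31) = Rational(31, 5))
Function('P')(f) = 1
v = Rational(31, 49060) (v = Mul(Rational(31, 5), Pow(9812, -1)) = Mul(Rational(31, 5), Rational(1, 9812)) = Rational(31, 49060) ≈ 0.00063188)
Pow(Add(Function('P')(7), v), Rational(1, 2)) = Pow(Add(1, Rational(31, 49060)), Rational(1, 2)) = Pow(Rational(49091, 49060), Rational(1, 2)) = Mul(Rational(1, 24530), Pow(602101115, Rational(1, 2)))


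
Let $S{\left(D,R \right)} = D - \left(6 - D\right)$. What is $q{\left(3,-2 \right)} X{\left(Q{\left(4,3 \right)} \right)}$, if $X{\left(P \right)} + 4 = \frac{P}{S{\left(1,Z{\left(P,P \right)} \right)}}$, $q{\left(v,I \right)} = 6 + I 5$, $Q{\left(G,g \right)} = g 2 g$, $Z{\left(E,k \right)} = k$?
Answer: $34$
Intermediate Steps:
$Q{\left(G,g \right)} = 2 g^{2}$ ($Q{\left(G,g \right)} = 2 g g = 2 g^{2}$)
$S{\left(D,R \right)} = -6 + 2 D$ ($S{\left(D,R \right)} = D + \left(-6 + D\right) = -6 + 2 D$)
$q{\left(v,I \right)} = 6 + 5 I$
$X{\left(P \right)} = -4 - \frac{P}{4}$ ($X{\left(P \right)} = -4 + \frac{P}{-6 + 2 \cdot 1} = -4 + \frac{P}{-6 + 2} = -4 + \frac{P}{-4} = -4 + P \left(- \frac{1}{4}\right) = -4 - \frac{P}{4}$)
$q{\left(3,-2 \right)} X{\left(Q{\left(4,3 \right)} \right)} = \left(6 + 5 \left(-2\right)\right) \left(-4 - \frac{2 \cdot 3^{2}}{4}\right) = \left(6 - 10\right) \left(-4 - \frac{2 \cdot 9}{4}\right) = - 4 \left(-4 - \frac{9}{2}\right) = \left(-4\right) \left(- \frac{17}{2}\right) = 34$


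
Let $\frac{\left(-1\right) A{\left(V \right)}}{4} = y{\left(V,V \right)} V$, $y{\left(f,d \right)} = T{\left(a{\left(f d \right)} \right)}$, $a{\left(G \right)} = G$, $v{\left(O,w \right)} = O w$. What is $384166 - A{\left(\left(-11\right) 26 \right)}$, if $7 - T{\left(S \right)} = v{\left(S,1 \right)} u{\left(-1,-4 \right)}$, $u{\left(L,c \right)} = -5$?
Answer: $-467496962$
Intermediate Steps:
$T{\left(S \right)} = 7 + 5 S$ ($T{\left(S \right)} = 7 - S 1 \left(-5\right) = 7 - S \left(-5\right) = 7 - - 5 S = 7 + 5 S$)
$y{\left(f,d \right)} = 7 + 5 d f$ ($y{\left(f,d \right)} = 7 + 5 f d = 7 + 5 d f$)
$A{\left(V \right)} = - 4 V \left(7 + 5 V^{2}\right)$ ($A{\left(V \right)} = - 4 \left(7 + 5 V V\right) V = - 4 \left(7 + 5 V^{2}\right) V = - 4 V \left(7 + 5 V^{2}\right)$)
$384166 - A{\left(\left(-11\right) 26 \right)} = 384166 - \left(- 28 \left(\left(-11\right) 26\right) - 20 \left(\left(-11\right) 26\right)^{3}\right) = 384166 - \left(\left(-28\right) \left(-286\right) - 20 \left(-286\right)^{3}\right) = 384166 - \left(8008 - -467873120\right) = 384166 - \left(8008 + 467873120\right) = 384166 - 467881128 = -467496962$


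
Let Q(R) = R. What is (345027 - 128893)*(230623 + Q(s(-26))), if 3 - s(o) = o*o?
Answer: 49700013300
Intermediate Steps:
s(o) = 3 - o**2 (s(o) = 3 - o*o = 3 - o**2)
(345027 - 128893)*(230623 + Q(s(-26))) = (345027 - 128893)*(230623 + (3 - 1*(-26)**2)) = 216134*(230623 + (3 - 1*676)) = 216134*(230623 + (3 - 676)) = 216134*(230623 - 673) = 216134*229950 = 49700013300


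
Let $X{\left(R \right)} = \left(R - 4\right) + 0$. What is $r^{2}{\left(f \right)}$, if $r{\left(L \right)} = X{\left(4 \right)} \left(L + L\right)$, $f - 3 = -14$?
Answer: $0$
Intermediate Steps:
$f = -11$ ($f = 3 - 14 = -11$)
$X{\left(R \right)} = -4 + R$ ($X{\left(R \right)} = \left(R - 4\right) + 0 = \left(-4 + R\right) + 0 = -4 + R$)
$r{\left(L \right)} = 0$ ($r{\left(L \right)} = \left(-4 + 4\right) \left(L + L\right) = 0 \cdot 2 L = 0$)
$r^{2}{\left(f \right)} = 0^{2} = 0$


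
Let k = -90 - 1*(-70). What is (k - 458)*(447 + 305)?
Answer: -359456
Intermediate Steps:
k = -20 (k = -90 + 70 = -20)
(k - 458)*(447 + 305) = (-20 - 458)*(447 + 305) = -478*752 = -359456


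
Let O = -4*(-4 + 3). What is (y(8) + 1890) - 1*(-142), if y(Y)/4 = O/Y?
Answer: 2034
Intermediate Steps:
O = 4 (O = -4*(-1) = 4)
y(Y) = 16/Y (y(Y) = 4*(4/Y) = 16/Y)
(y(8) + 1890) - 1*(-142) = (16/8 + 1890) - 1*(-142) = (16*(⅛) + 1890) + 142 = (2 + 1890) + 142 = 1892 + 142 = 2034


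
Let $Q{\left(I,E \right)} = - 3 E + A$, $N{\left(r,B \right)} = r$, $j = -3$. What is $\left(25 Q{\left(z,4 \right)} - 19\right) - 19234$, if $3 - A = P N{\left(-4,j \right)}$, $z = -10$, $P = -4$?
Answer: $-19878$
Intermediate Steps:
$A = -13$ ($A = 3 - \left(-4\right) \left(-4\right) = 3 - 16 = -13$)
$Q{\left(I,E \right)} = -13 - 3 E$ ($Q{\left(I,E \right)} = - 3 E - 13 = -13 - 3 E$)
$\left(25 Q{\left(z,4 \right)} - 19\right) - 19234 = \left(25 \left(-13 - 12\right) - 19\right) - 19234 = \left(25 \left(-25\right) - 19\right) - 19234 = \left(-625 - 19\right) - 19234 = -644 - 19234 = -19878$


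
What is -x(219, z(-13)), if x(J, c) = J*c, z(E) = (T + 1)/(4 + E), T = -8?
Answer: -511/3 ≈ -170.33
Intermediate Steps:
z(E) = -7/(4 + E) (z(E) = (-8 + 1)/(4 + E) = -7/(4 + E))
-x(219, z(-13)) = -219*(-7/(4 - 13)) = -219*(-7/(-9)) = -219*(-7*(-⅑)) = -219*7/9 = -1*511/3 = -511/3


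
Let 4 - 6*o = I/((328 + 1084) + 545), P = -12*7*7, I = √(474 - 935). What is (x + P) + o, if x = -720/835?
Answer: -294686/501 - I*√461/11742 ≈ -588.2 - 0.0018286*I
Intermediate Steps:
I = I*√461 (I = √(-461) = I*√461 ≈ 21.471*I)
P = -588 (P = -84*7 = -588)
x = -144/167 (x = -720*1/835 = -144/167 ≈ -0.86228)
o = ⅔ - I*√461/11742 (o = ⅔ - I*√461/(6*((328 + 1084) + 545)) = ⅔ - I*√461/(6*(1412 + 545)) = ⅔ - I*√461/(6*1957) = ⅔ - I*√461/11742 ≈ 0.66667 - 0.0018286*I)
(x + P) + o = (-144/167 - 588) + (⅔ - I*√461/11742) = -98340/167 + (⅔ - I*√461/11742) = -294686/501 - I*√461/11742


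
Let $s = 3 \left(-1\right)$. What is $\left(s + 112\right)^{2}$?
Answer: $11881$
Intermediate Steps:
$s = -3$
$\left(s + 112\right)^{2} = \left(-3 + 112\right)^{2} = 109^{2} = 11881$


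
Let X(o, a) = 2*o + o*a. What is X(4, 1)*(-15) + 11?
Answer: -169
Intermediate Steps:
X(o, a) = 2*o + a*o
X(4, 1)*(-15) + 11 = (4*(2 + 1))*(-15) + 11 = (4*3)*(-15) + 11 = 12*(-15) + 11 = -180 + 11 = -169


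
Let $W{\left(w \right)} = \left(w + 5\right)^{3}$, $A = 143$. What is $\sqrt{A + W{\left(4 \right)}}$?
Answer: $2 \sqrt{218} \approx 29.53$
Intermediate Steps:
$W{\left(w \right)} = \left(5 + w\right)^{3}$
$\sqrt{A + W{\left(4 \right)}} = \sqrt{143 + \left(5 + 4\right)^{3}} = \sqrt{143 + 9^{3}} = \sqrt{143 + 729} = \sqrt{872} = 2 \sqrt{218}$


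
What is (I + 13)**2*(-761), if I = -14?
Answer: -761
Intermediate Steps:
(I + 13)**2*(-761) = (-14 + 13)**2*(-761) = (-1)**2*(-761) = 1*(-761) = -761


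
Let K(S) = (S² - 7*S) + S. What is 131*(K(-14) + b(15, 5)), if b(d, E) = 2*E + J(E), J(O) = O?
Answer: 38645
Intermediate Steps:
b(d, E) = 3*E (b(d, E) = 2*E + E = 3*E)
K(S) = S² - 6*S
131*(K(-14) + b(15, 5)) = 131*(-14*(-6 - 14) + 3*5) = 131*(-14*(-20) + 15) = 131*(280 + 15) = 131*295 = 38645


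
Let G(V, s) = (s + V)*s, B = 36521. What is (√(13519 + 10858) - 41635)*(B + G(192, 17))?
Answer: -1668480990 + 40074*√24377 ≈ -1.6622e+9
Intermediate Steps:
G(V, s) = s*(V + s) (G(V, s) = (V + s)*s = s*(V + s))
(√(13519 + 10858) - 41635)*(B + G(192, 17)) = (√(13519 + 10858) - 41635)*(36521 + 17*(192 + 17)) = (√24377 - 41635)*(36521 + 17*209) = (-41635 + √24377)*(36521 + 3553) = (-41635 + √24377)*40074 = -1668480990 + 40074*√24377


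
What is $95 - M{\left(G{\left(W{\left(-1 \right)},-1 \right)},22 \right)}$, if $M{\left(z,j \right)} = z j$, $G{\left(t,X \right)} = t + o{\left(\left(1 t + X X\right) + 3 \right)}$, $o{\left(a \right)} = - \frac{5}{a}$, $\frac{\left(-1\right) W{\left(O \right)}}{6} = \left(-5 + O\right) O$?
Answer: $\frac{14137}{16} \approx 883.56$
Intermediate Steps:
$W{\left(O \right)} = - 6 O \left(-5 + O\right)$ ($W{\left(O \right)} = - 6 \left(-5 + O\right) O = - 6 O \left(-5 + O\right)$)
$G{\left(t,X \right)} = t - \frac{5}{3 + t + X^{2}}$ ($G{\left(t,X \right)} = t - \frac{5}{\left(1 t + X X\right) + 3} = t - \frac{5}{\left(t + X^{2}\right) + 3} = t - \frac{5}{3 + t + X^{2}}$)
$M{\left(z,j \right)} = j z$
$95 - M{\left(G{\left(W{\left(-1 \right)},-1 \right)},22 \right)} = 95 - 22 \left(6 \left(-1\right) \left(5 - -1\right) - \frac{5}{3 + 6 \left(-1\right) \left(5 - -1\right) + \left(-1\right)^{2}}\right) = 95 - 22 \left(6 \left(-1\right) \left(5 + 1\right) - \frac{5}{3 + 6 \left(-1\right) \left(5 + 1\right) + 1}\right) = 95 - 22 \left(6 \left(-1\right) 6 - \frac{5}{3 + 6 \left(-1\right) 6 + 1}\right) = 95 - 22 \left(-36 - \frac{5}{3 - 36 + 1}\right) = 95 - 22 \left(-36 - \frac{5}{-32}\right) = 95 - 22 \left(-36 - - \frac{5}{32}\right) = 95 - 22 \left(-36 + \frac{5}{32}\right) = 95 - 22 \left(- \frac{1147}{32}\right) = 95 - - \frac{12617}{16} = 95 + \frac{12617}{16} = \frac{14137}{16}$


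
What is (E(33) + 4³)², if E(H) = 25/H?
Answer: 4566769/1089 ≈ 4193.5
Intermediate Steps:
(E(33) + 4³)² = (25/33 + 4³)² = (25*(1/33) + 64)² = (25/33 + 64)² = (2137/33)² = 4566769/1089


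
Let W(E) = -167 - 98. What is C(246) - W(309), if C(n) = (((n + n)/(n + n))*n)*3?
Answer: 1003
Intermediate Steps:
W(E) = -265
C(n) = 3*n (C(n) = (((2*n)/((2*n)))*n)*3 = (((2*n)*(1/(2*n)))*n)*3 = (1*n)*3 = n*3 = 3*n)
C(246) - W(309) = 3*246 - 1*(-265) = 738 + 265 = 1003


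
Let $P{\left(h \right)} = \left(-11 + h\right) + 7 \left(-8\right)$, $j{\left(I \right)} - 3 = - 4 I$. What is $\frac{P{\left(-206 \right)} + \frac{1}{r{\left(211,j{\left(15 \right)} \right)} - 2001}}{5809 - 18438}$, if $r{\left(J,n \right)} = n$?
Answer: $\frac{561835}{25990482} \approx 0.021617$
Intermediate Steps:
$j{\left(I \right)} = 3 - 4 I$
$P{\left(h \right)} = -67 + h$ ($P{\left(h \right)} = \left(-11 + h\right) - 56 = -67 + h$)
$\frac{P{\left(-206 \right)} + \frac{1}{r{\left(211,j{\left(15 \right)} \right)} - 2001}}{5809 - 18438} = \frac{\left(-67 - 206\right) + \frac{1}{\left(3 - 60\right) - 2001}}{5809 - 18438} = \frac{-273 + \frac{1}{\left(3 - 60\right) - 2001}}{-12629} = \left(-273 + \frac{1}{-57 - 2001}\right) \left(- \frac{1}{12629}\right) = \left(-273 + \frac{1}{-2058}\right) \left(- \frac{1}{12629}\right) = \left(-273 - \frac{1}{2058}\right) \left(- \frac{1}{12629}\right) = \left(- \frac{561835}{2058}\right) \left(- \frac{1}{12629}\right) = \frac{561835}{25990482}$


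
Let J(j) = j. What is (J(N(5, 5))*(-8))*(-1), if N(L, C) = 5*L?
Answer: 200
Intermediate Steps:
(J(N(5, 5))*(-8))*(-1) = ((5*5)*(-8))*(-1) = (25*(-8))*(-1) = -200*(-1) = 200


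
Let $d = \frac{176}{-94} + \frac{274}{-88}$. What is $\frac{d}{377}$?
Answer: $- \frac{10311}{779636} \approx -0.013225$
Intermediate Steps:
$d = - \frac{10311}{2068}$ ($d = 176 \left(- \frac{1}{94}\right) + 274 \left(- \frac{1}{88}\right) = - \frac{88}{47} - \frac{137}{44} = - \frac{10311}{2068} \approx -4.986$)
$\frac{d}{377} = - \frac{10311}{2068 \cdot 377} = \left(- \frac{10311}{2068}\right) \frac{1}{377} = - \frac{10311}{779636}$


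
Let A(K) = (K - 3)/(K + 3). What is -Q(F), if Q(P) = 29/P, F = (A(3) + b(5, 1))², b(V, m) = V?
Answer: -29/25 ≈ -1.1600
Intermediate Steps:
A(K) = (-3 + K)/(3 + K)
F = 25 (F = ((-3 + 3)/(3 + 3) + 5)² = (0/6 + 5)² = ((⅙)*0 + 5)² = (0 + 5)² = 5² = 25)
-Q(F) = -29/25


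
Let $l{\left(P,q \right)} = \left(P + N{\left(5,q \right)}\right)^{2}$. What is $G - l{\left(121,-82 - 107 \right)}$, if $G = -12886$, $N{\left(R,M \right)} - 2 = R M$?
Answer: $-688570$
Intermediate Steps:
$N{\left(R,M \right)} = 2 + M R$ ($N{\left(R,M \right)} = 2 + R M = 2 + M R$)
$l{\left(P,q \right)} = \left(2 + P + 5 q\right)^{2}$ ($l{\left(P,q \right)} = \left(P + \left(2 + q 5\right)\right)^{2} = \left(P + \left(2 + 5 q\right)\right)^{2} = \left(2 + P + 5 q\right)^{2}$)
$G - l{\left(121,-82 - 107 \right)} = -12886 - \left(2 + 121 + 5 \left(-82 - 107\right)\right)^{2} = -12886 - \left(2 + 121 + 5 \left(-189\right)\right)^{2} = -12886 - \left(2 + 121 - 945\right)^{2} = -12886 - \left(-822\right)^{2} = -12886 - 675684 = -688570$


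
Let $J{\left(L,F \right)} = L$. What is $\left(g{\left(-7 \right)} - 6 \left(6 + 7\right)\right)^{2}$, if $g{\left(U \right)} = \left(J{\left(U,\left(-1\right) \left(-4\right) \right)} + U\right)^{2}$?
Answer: $13924$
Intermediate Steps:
$g{\left(U \right)} = 4 U^{2}$ ($g{\left(U \right)} = \left(U + U\right)^{2} = \left(2 U\right)^{2} = 4 U^{2}$)
$\left(g{\left(-7 \right)} - 6 \left(6 + 7\right)\right)^{2} = \left(4 \left(-7\right)^{2} - 6 \left(6 + 7\right)\right)^{2} = \left(4 \cdot 49 - 78\right)^{2} = \left(196 - 78\right)^{2} = 118^{2} = 13924$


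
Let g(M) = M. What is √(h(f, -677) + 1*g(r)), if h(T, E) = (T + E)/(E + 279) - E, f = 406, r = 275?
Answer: √150908466/398 ≈ 30.866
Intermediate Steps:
h(T, E) = -E + (E + T)/(279 + E) (h(T, E) = (E + T)/(279 + E) - E = -E + (E + T)/(279 + E))
√(h(f, -677) + 1*g(r)) = √((406 - 1*(-677)² - 278*(-677))/(279 - 677) + 1*275) = √((406 - 1*458329 + 188206)/(-398) + 275) = √(-(406 - 458329 + 188206)/398 + 275) = √(-1/398*(-269717) + 275) = √(269717/398 + 275) = √(379167/398) = √150908466/398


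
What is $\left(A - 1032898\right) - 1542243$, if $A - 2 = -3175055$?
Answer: $-5750194$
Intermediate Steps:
$A = -3175053$ ($A = 2 - 3175055 = -3175053$)
$\left(A - 1032898\right) - 1542243 = \left(-3175053 - 1032898\right) - 1542243 = -4207951 - 1542243 = -5750194$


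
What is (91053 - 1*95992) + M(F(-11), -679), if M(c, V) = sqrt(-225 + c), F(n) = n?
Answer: -4939 + 2*I*sqrt(59) ≈ -4939.0 + 15.362*I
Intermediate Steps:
(91053 - 1*95992) + M(F(-11), -679) = (91053 - 1*95992) + sqrt(-225 - 11) = (91053 - 95992) + sqrt(-236) = -4939 + 2*I*sqrt(59)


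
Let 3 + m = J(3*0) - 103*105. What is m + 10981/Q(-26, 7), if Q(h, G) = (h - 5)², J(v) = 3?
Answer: -10382234/961 ≈ -10804.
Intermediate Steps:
Q(h, G) = (-5 + h)²
m = -10815 (m = -3 + (3 - 103*105) = -3 + (3 - 10815) = -3 - 10812 = -10815)
m + 10981/Q(-26, 7) = -10815 + 10981/((-5 - 26)²) = -10815 + 10981/((-31)²) = -10815 + 10981/961 = -10382234/961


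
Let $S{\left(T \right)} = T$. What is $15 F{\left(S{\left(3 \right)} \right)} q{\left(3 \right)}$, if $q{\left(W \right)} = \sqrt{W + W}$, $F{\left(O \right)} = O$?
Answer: $45 \sqrt{6} \approx 110.23$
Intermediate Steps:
$q{\left(W \right)} = \sqrt{2} \sqrt{W}$ ($q{\left(W \right)} = \sqrt{2 W} = \sqrt{2} \sqrt{W}$)
$15 F{\left(S{\left(3 \right)} \right)} q{\left(3 \right)} = 15 \cdot 3 \sqrt{2} \sqrt{3} = 45 \sqrt{6}$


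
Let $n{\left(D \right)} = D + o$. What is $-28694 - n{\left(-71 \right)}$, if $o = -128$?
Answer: $-28495$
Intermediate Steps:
$n{\left(D \right)} = -128 + D$ ($n{\left(D \right)} = D - 128 = -128 + D$)
$-28694 - n{\left(-71 \right)} = -28694 - \left(-128 - 71\right) = -28694 - -199 = -28694 + 199 = -28495$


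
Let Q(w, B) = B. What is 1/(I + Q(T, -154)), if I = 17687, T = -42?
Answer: 1/17533 ≈ 5.7035e-5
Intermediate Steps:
1/(I + Q(T, -154)) = 1/(17687 - 154) = 1/17533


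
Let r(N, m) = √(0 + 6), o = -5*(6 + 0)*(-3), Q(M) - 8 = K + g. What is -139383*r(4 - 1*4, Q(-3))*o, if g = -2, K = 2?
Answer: -12544470*√6 ≈ -3.0728e+7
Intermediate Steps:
Q(M) = 8 (Q(M) = 8 + (2 - 2) = 8 + 0 = 8)
o = 90 (o = -5*6*(-3) = -30*(-3) = 90)
r(N, m) = √6
-139383*r(4 - 1*4, Q(-3))*o = -139383*√6*90 = -12544470*√6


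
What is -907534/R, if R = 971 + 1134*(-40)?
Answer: 907534/44389 ≈ 20.445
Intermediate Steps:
R = -44389 (R = 971 - 45360 = -44389)
-907534/R = -907534/(-44389) = -907534*(-1/44389) = 907534/44389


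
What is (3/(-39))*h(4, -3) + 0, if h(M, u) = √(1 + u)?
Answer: -I*√2/13 ≈ -0.10879*I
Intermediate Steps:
(3/(-39))*h(4, -3) + 0 = (3/(-39))*√(1 - 3) + 0 = (3*(-1/39))*√(-2) + 0 = -I*√2/13 + 0 = -I*√2/13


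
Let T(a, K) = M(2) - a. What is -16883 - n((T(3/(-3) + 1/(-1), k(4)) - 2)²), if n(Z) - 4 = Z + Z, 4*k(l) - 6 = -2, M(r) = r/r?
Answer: -16889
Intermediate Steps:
M(r) = 1
k(l) = 1 (k(l) = 3/2 + (¼)*(-2) = 3/2 - ½ = 1)
T(a, K) = 1 - a
n(Z) = 4 + 2*Z (n(Z) = 4 + (Z + Z) = 4 + 2*Z)
-16883 - n((T(3/(-3) + 1/(-1), k(4)) - 2)²) = -16883 - (4 + 2*((1 - (3/(-3) + 1/(-1))) - 2)²) = -16883 - (4 + 2*((1 - (3*(-⅓) + 1*(-1))) - 2)²) = -16883 - (4 + 2*((1 - (-1 - 1)) - 2)²) = -16883 - (4 + 2*((1 - 1*(-2)) - 2)²) = -16883 - (4 + 2*((1 + 2) - 2)²) = -16883 - (4 + 2*(3 - 2)²) = -16883 - (4 + 2*1²) = -16883 - (4 + 2*1) = -16883 - (4 + 2) = -16883 - 1*6 = -16883 - 6 = -16889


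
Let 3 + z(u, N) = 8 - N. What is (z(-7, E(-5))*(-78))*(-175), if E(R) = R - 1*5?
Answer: 204750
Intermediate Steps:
E(R) = -5 + R (E(R) = R - 5 = -5 + R)
z(u, N) = 5 - N (z(u, N) = -3 + (8 - N) = 5 - N)
(z(-7, E(-5))*(-78))*(-175) = ((5 - (-5 - 5))*(-78))*(-175) = ((5 - 1*(-10))*(-78))*(-175) = ((5 + 10)*(-78))*(-175) = (15*(-78))*(-175) = -1170*(-175) = 204750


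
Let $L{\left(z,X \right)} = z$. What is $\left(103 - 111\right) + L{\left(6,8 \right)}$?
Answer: $-2$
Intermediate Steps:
$\left(103 - 111\right) + L{\left(6,8 \right)} = \left(103 - 111\right) + 6 = -8 + 6 = -2$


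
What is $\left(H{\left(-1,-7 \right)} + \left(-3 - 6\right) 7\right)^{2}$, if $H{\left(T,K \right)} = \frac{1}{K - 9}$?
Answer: $\frac{1018081}{256} \approx 3976.9$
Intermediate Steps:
$H{\left(T,K \right)} = \frac{1}{-9 + K}$
$\left(H{\left(-1,-7 \right)} + \left(-3 - 6\right) 7\right)^{2} = \left(\frac{1}{-9 - 7} + \left(-3 - 6\right) 7\right)^{2} = \left(\frac{1}{-16} - 63\right)^{2} = \left(- \frac{1}{16} - 63\right)^{2} = \left(- \frac{1009}{16}\right)^{2} = \frac{1018081}{256}$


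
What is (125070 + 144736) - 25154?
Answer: 244652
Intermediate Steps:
(125070 + 144736) - 25154 = 269806 - 25154 = 244652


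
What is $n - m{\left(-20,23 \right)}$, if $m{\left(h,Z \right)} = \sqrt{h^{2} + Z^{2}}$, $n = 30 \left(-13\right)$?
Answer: $-390 - \sqrt{929} \approx -420.48$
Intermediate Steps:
$n = -390$
$m{\left(h,Z \right)} = \sqrt{Z^{2} + h^{2}}$
$n - m{\left(-20,23 \right)} = -390 - \sqrt{23^{2} + \left(-20\right)^{2}} = -390 - \sqrt{529 + 400} = -390 - \sqrt{929}$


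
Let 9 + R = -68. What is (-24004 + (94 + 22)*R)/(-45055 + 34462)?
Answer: 32936/10593 ≈ 3.1092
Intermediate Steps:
R = -77 (R = -9 - 68 = -77)
(-24004 + (94 + 22)*R)/(-45055 + 34462) = (-24004 + (94 + 22)*(-77))/(-45055 + 34462) = (-24004 + 116*(-77))/(-10593) = (-24004 - 8932)*(-1/10593) = -32936*(-1/10593) = 32936/10593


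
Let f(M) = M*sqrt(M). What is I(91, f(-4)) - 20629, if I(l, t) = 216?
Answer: -20413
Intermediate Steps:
f(M) = M**(3/2)
I(91, f(-4)) - 20629 = 216 - 20629 = -20413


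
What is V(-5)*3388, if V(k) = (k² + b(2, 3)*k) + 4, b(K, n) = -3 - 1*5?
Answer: 233772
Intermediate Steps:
b(K, n) = -8 (b(K, n) = -3 - 5 = -8)
V(k) = 4 + k² - 8*k (V(k) = (k² - 8*k) + 4 = 4 + k² - 8*k)
V(-5)*3388 = (4 + (-5)² - 8*(-5))*3388 = (4 + 25 + 40)*3388 = 69*3388 = 233772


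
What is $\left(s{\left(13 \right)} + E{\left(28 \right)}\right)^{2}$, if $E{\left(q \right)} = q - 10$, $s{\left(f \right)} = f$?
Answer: $961$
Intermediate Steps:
$E{\left(q \right)} = -10 + q$ ($E{\left(q \right)} = q - 10 = -10 + q$)
$\left(s{\left(13 \right)} + E{\left(28 \right)}\right)^{2} = \left(13 + \left(-10 + 28\right)\right)^{2} = \left(13 + 18\right)^{2} = 31^{2} = 961$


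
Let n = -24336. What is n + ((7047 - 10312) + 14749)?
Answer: -12852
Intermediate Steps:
n + ((7047 - 10312) + 14749) = -24336 + ((7047 - 10312) + 14749) = -24336 + (-3265 + 14749) = -24336 + 11484 = -12852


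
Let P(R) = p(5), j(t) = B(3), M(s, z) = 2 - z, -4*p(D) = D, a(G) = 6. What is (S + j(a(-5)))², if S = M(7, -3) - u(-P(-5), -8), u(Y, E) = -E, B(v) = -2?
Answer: 25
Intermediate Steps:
p(D) = -D/4
j(t) = -2
P(R) = -5/4 (P(R) = -¼*5 = -5/4)
S = -3 (S = (2 - 1*(-3)) - (-1)*(-8) = (2 + 3) - 1*8 = 5 - 8 = -3)
(S + j(a(-5)))² = (-3 - 2)² = (-5)² = 25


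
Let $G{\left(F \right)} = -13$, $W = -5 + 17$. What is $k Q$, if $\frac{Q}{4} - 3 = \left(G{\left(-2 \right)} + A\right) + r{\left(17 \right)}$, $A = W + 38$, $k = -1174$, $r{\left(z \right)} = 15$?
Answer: $-258280$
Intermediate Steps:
$W = 12$
$A = 50$ ($A = 12 + 38 = 50$)
$Q = 220$ ($Q = 12 + 4 \left(\left(-13 + 50\right) + 15\right) = 12 + 4 \left(37 + 15\right) = 12 + 4 \cdot 52 = 12 + 208 = 220$)
$k Q = \left(-1174\right) 220 = -258280$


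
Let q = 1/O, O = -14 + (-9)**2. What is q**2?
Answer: 1/4489 ≈ 0.00022277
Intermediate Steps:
O = 67 (O = -14 + 81 = 67)
q = 1/67 ≈ 0.014925
q**2 = (1/67)**2 = 1/4489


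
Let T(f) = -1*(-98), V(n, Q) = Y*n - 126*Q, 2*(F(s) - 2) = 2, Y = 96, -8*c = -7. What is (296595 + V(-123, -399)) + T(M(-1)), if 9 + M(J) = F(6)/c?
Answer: 335159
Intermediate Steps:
c = 7/8 (c = -1/8*(-7) = 7/8 ≈ 0.87500)
F(s) = 3 (F(s) = 2 + (1/2)*2 = 2 + 1 = 3)
M(J) = -39/7 (M(J) = -9 + 3/(7/8) = -9 + 3*(8/7) = -9 + 24/7 = -39/7)
V(n, Q) = -126*Q + 96*n (V(n, Q) = 96*n - 126*Q = -126*Q + 96*n)
T(f) = 98
(296595 + V(-123, -399)) + T(M(-1)) = (296595 + (-126*(-399) + 96*(-123))) + 98 = (296595 + (50274 - 11808)) + 98 = (296595 + 38466) + 98 = 335061 + 98 = 335159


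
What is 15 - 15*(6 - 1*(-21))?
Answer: -390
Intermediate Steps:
15 - 15*(6 - 1*(-21)) = 15 - 15*(6 + 21) = 15 - 15*27 = 15 - 405 = -390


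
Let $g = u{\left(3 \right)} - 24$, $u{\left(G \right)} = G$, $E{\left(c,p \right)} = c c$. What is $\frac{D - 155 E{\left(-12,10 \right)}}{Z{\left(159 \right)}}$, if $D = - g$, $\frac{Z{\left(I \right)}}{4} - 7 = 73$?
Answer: $- \frac{22299}{320} \approx -69.684$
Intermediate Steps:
$E{\left(c,p \right)} = c^{2}$
$Z{\left(I \right)} = 320$ ($Z{\left(I \right)} = 28 + 4 \cdot 73 = 28 + 292 = 320$)
$g = -21$ ($g = 3 - 24 = -21$)
$D = 21$ ($D = \left(-1\right) \left(-21\right) = 21$)
$\frac{D - 155 E{\left(-12,10 \right)}}{Z{\left(159 \right)}} = \frac{21 - 155 \left(-12\right)^{2}}{320} = \left(21 - 22320\right) \frac{1}{320} = \left(-22299\right) \frac{1}{320} = - \frac{22299}{320}$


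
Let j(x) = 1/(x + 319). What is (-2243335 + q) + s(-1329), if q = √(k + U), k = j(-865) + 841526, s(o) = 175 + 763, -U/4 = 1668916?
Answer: -2242397 + I*√1739249884554/546 ≈ -2.2424e+6 + 2415.4*I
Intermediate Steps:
j(x) = 1/(319 + x)
U = -6675664 (U = -4*1668916 = -6675664)
s(o) = 938
k = 459473195/546 (k = 1/(319 - 865) + 841526 = 1/(-546) + 841526 = -1/546 + 841526 = 459473195/546 ≈ 8.4153e+5)
q = I*√1739249884554/546 (q = √(459473195/546 - 6675664) = √(-3185439349/546) = I*√1739249884554/546 ≈ 2415.4*I)
(-2243335 + q) + s(-1329) = (-2243335 + I*√1739249884554/546) + 938 = -2242397 + I*√1739249884554/546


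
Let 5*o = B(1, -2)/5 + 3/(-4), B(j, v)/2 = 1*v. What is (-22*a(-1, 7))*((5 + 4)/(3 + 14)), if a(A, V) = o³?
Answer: 2949309/8500000 ≈ 0.34698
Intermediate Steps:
B(j, v) = 2*v (B(j, v) = 2*(1*v) = 2*v)
o = -31/100 (o = ((2*(-2))/5 + 3/(-4))/5 = (-4*⅕ + 3*(-¼))/5 = (-⅘ - ¾)/5 = (⅕)*(-31/20) = -31/100 ≈ -0.31000)
a(A, V) = -29791/1000000 (a(A, V) = (-31/100)³ = -29791/1000000)
(-22*a(-1, 7))*((5 + 4)/(3 + 14)) = (-22*(-29791/1000000))*((5 + 4)/(3 + 14)) = 327701*(9/17)/500000 = 327701*(9*(1/17))/500000 = (327701/500000)*(9/17) = 2949309/8500000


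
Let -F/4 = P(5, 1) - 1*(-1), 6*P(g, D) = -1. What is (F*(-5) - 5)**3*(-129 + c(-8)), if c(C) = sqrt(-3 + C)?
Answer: -1843625/9 + 42875*I*sqrt(11)/27 ≈ -2.0485e+5 + 5266.7*I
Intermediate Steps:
P(g, D) = -1/6 (P(g, D) = (1/6)*(-1) = -1/6)
F = -10/3 (F = -4*(-1/6 - 1*(-1)) = -4*(-1/6 + 1) = -4*5/6 = -10/3 ≈ -3.3333)
(F*(-5) - 5)**3*(-129 + c(-8)) = (-10/3*(-5) - 5)**3*(-129 + sqrt(-3 - 8)) = (50/3 - 5)**3*(-129 + sqrt(-11)) = (35/3)**3*(-129 + I*sqrt(11)) = 42875*(-129 + I*sqrt(11))/27 = -1843625/9 + 42875*I*sqrt(11)/27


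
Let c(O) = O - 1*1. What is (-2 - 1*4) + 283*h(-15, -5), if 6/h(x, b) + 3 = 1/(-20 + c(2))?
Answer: -16305/29 ≈ -562.24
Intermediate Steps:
c(O) = -1 + O (c(O) = O - 1 = -1 + O)
h(x, b) = -57/29 (h(x, b) = 6/(-3 + 1/(-20 + (-1 + 2))) = 6/(-3 + 1/(-20 + 1)) = 6/(-3 + 1/(-19)) = 6/(-3 - 1/19) = 6/(-58/19) = 6*(-19/58) = -57/29)
(-2 - 1*4) + 283*h(-15, -5) = (-2 - 1*4) + 283*(-57/29) = (-2 - 4) - 16131/29 = -6 - 16131/29 = -16305/29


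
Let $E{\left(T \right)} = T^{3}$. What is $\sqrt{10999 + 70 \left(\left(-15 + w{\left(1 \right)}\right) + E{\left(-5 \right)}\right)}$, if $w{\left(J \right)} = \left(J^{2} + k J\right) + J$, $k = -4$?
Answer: $\sqrt{1059} \approx 32.542$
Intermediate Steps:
$w{\left(J \right)} = J^{2} - 3 J$ ($w{\left(J \right)} = \left(J^{2} - 4 J\right) + J = J^{2} - 3 J$)
$\sqrt{10999 + 70 \left(\left(-15 + w{\left(1 \right)}\right) + E{\left(-5 \right)}\right)} = \sqrt{10999 + 70 \left(\left(-15 + 1 \left(-3 + 1\right)\right) + \left(-5\right)^{3}\right)} = \sqrt{10999 + 70 \left(\left(-15 + 1 \left(-2\right)\right) - 125\right)} = \sqrt{10999 + 70 \left(\left(-15 - 2\right) - 125\right)} = \sqrt{10999 + 70 \left(-17 - 125\right)} = \sqrt{10999 + 70 \left(-142\right)} = \sqrt{10999 - 9940} = \sqrt{1059}$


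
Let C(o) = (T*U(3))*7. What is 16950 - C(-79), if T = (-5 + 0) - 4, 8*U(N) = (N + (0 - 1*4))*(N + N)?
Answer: 67611/4 ≈ 16903.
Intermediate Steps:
U(N) = N*(-4 + N)/4 (U(N) = ((N + (0 - 1*4))*(N + N))/8 = ((N + (0 - 4))*(2*N))/8 = ((N - 4)*(2*N))/8 = ((-4 + N)*(2*N))/8 = (2*N*(-4 + N))/8 = N*(-4 + N)/4)
T = -9 (T = -5 - 4 = -9)
C(o) = 189/4 (C(o) = -9*3*(-4 + 3)/4*7 = -9*3*(-1)/4*7 = -9*(-¾)*7 = (27/4)*7 = 189/4)
16950 - C(-79) = 16950 - 1*189/4 = 16950 - 189/4 = 67611/4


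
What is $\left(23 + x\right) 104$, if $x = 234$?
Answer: $26728$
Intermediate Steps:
$\left(23 + x\right) 104 = \left(23 + 234\right) 104 = 257 \cdot 104 = 26728$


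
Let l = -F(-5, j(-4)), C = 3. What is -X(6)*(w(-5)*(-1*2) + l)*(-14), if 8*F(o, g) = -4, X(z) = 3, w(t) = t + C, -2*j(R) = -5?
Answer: 189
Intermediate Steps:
j(R) = 5/2 (j(R) = -1/2*(-5) = 5/2)
w(t) = 3 + t (w(t) = t + 3 = 3 + t)
F(o, g) = -1/2 (F(o, g) = (1/8)*(-4) = -1/2)
l = 1/2 (l = -1*(-1/2) = 1/2 ≈ 0.50000)
-X(6)*(w(-5)*(-1*2) + l)*(-14) = -3*((3 - 5)*(-1*2) + 1/2)*(-14) = -3*(-2*(-2) + 1/2)*(-14) = -3*(4 + 1/2)*(-14) = -3*(9/2)*(-14) = -27*(-14)/2 = -1*(-189) = 189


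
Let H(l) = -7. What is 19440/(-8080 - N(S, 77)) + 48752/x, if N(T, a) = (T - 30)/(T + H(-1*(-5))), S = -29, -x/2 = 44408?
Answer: -4771302973/1615002389 ≈ -2.9544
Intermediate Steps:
x = -88816 (x = -2*44408 = -88816)
N(T, a) = (-30 + T)/(-7 + T) (N(T, a) = (T - 30)/(T - 7) = (-30 + T)/(-7 + T))
19440/(-8080 - N(S, 77)) + 48752/x = 19440/(-8080 - (-30 - 29)/(-7 - 29)) + 48752/(-88816) = 19440/(-8080 - (-59)/(-36)) + 48752*(-1/88816) = 19440/(-8080 - (-1)*(-59)/36) - 3047/5551 = 19440/(-8080 - 1*59/36) - 3047/5551 = 19440/(-8080 - 59/36) - 3047/5551 = 19440/(-290939/36) - 3047/5551 = 19440*(-36/290939) - 3047/5551 = -699840/290939 - 3047/5551 = -4771302973/1615002389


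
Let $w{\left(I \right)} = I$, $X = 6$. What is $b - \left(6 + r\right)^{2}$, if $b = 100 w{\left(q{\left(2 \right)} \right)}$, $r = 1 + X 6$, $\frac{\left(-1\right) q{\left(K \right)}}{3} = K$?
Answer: $-2449$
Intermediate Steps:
$q{\left(K \right)} = - 3 K$
$r = 37$ ($r = 1 + 6 \cdot 6 = 1 + 36 = 37$)
$b = -600$ ($b = 100 \left(\left(-3\right) 2\right) = 100 \left(-6\right) = -600$)
$b - \left(6 + r\right)^{2} = -600 - \left(6 + 37\right)^{2} = -600 - 43^{2} = -600 - 1849 = -2449$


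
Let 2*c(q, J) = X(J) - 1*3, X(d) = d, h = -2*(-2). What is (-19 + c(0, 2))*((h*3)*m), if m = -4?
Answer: 936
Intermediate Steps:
h = 4
c(q, J) = -3/2 + J/2 (c(q, J) = (J - 1*3)/2 = (J - 3)/2 = (-3 + J)/2 = -3/2 + J/2)
(-19 + c(0, 2))*((h*3)*m) = (-19 + (-3/2 + (½)*2))*((4*3)*(-4)) = (-19 + (-3/2 + 1))*(12*(-4)) = (-19 - ½)*(-48) = -39/2*(-48) = 936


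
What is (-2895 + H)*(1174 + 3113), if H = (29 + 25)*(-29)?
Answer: -19124307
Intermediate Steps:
H = -1566 (H = 54*(-29) = -1566)
(-2895 + H)*(1174 + 3113) = (-2895 - 1566)*(1174 + 3113) = -4461*4287 = -19124307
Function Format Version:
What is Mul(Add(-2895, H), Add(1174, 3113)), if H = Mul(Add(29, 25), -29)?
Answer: -19124307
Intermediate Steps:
H = -1566 (H = Mul(54, -29) = -1566)
Mul(Add(-2895, H), Add(1174, 3113)) = Mul(Add(-2895, -1566), Add(1174, 3113)) = Mul(-4461, 4287) = -19124307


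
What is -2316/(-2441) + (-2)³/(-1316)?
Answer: 766846/803089 ≈ 0.95487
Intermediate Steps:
-2316/(-2441) + (-2)³/(-1316) = -2316*(-1/2441) - 8*(-1/1316) = 2316/2441 + 2/329 = 766846/803089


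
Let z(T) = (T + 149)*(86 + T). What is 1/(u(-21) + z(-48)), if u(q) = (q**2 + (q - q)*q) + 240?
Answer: 1/4519 ≈ 0.00022129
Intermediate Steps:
z(T) = (86 + T)*(149 + T) (z(T) = (149 + T)*(86 + T) = (86 + T)*(149 + T))
u(q) = 240 + q**2 (u(q) = (q**2 + 0*q) + 240 = (q**2 + 0) + 240 = q**2 + 240 = 240 + q**2)
1/(u(-21) + z(-48)) = 1/((240 + (-21)**2) + (12814 + (-48)**2 + 235*(-48))) = 1/((240 + 441) + (12814 + 2304 - 11280)) = 1/(681 + 3838) = 1/4519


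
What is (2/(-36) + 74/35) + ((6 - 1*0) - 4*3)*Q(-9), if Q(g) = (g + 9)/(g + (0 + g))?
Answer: 1297/630 ≈ 2.0587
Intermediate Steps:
Q(g) = (9 + g)/(2*g) (Q(g) = (9 + g)/(g + g) = (9 + g)/((2*g)) = (9 + g)*(1/(2*g)) = (9 + g)/(2*g))
(2/(-36) + 74/35) + ((6 - 1*0) - 4*3)*Q(-9) = (2/(-36) + 74/35) + ((6 - 1*0) - 4*3)*((½)*(9 - 9)/(-9)) = (2*(-1/36) + 74*(1/35)) + ((6 + 0) - 12)*((½)*(-⅑)*0) = (-1/18 + 74/35) + (6 - 12)*0 = 1297/630 - 6*0 = 1297/630 + 0 = 1297/630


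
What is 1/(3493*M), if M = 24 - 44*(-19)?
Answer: 1/3003980 ≈ 3.3289e-7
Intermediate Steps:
M = 860 (M = 24 + 836 = 860)
1/(3493*M) = 1/(3493*860) = (1/3493)*(1/860) = 1/3003980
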